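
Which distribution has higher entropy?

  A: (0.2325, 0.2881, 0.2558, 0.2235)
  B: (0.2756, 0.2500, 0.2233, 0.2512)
B

Both distributions are close to uniform, making this a harder comparison.

H(A) = 1.9929 bits
H(B) = 1.9960 bits

The distribution closer to uniform has higher entropy.
Answer: B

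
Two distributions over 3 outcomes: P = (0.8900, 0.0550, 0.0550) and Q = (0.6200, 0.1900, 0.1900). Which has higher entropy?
Q

P is highly concentrated on one outcome (89%), making it nearly deterministic. Q spreads its mass more evenly (max 62%). The more spread-out distribution has higher entropy: H(P) ≈ 0.610 bits, H(Q) ≈ 1.338 bits.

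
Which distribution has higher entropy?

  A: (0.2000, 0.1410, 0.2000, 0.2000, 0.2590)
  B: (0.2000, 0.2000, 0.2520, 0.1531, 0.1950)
B

Both distributions are close to uniform, making this a harder comparison.

H(A) = 2.2964 bits
H(B) = 2.3042 bits

The distribution closer to uniform has higher entropy.
Answer: B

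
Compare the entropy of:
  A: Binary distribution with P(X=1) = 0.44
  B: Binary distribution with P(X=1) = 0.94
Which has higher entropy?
A

For binary distributions, entropy is maximized at p=0.5 and decreases as p moves toward 0 or 1.

H(A) = H(0.44) = 0.9896 bits
H(B) = H(0.94) = 0.3274 bits

Distribution A (p=0.44) is closer to uniform (p=0.5), so it has higher entropy.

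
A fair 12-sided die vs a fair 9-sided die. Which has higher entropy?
12-sided die

Both are uniform distributions; for uniform over n outcomes, H = log₂(n). H(12-sided) = log₂(12) = 3.585 bits and H(9-sided) = log₂(9) = 3.170 bits. More outcomes in a uniform distribution means higher entropy.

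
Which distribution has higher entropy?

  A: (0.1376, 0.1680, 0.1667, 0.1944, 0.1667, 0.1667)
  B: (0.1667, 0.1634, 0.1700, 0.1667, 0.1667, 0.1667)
B

Both distributions are close to uniform, making this a harder comparison.

H(A) = 2.5779 bits
H(B) = 2.5849 bits

The distribution closer to uniform has higher entropy.
Answer: B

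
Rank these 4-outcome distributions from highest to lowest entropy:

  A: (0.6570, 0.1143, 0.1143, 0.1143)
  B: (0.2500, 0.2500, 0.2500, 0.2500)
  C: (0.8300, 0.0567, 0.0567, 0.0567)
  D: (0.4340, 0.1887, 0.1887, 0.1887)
B > D > A > C

Key insight: Entropy is maximized by uniform distributions and minimized by concentrated distributions.

Entropies:
  H(A) = 1.4713 bits
  H(B) = 2.0000 bits
  H(C) = 0.9271 bits
  H(D) = 1.8845 bits

Ranking: B > D > A > C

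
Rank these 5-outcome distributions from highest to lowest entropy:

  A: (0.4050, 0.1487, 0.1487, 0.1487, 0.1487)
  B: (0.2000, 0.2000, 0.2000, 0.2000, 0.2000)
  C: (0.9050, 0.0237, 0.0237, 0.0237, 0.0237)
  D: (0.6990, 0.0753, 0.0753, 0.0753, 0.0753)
B > A > D > C

Key insight: Entropy is maximized by uniform distributions and minimized by concentrated distributions.

Entropies:
  H(A) = 2.1638 bits
  H(B) = 2.3219 bits
  H(C) = 0.6429 bits
  H(D) = 1.4845 bits

Ranking: B > A > D > C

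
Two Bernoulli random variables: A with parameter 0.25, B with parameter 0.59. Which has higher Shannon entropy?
B

For binary distributions, entropy is maximized at p=0.5 and decreases as p moves toward 0 or 1.

H(A) = H(0.25) = 0.8113 bits
H(B) = H(0.59) = 0.9765 bits

Distribution B (p=0.59) is closer to uniform (p=0.5), so it has higher entropy.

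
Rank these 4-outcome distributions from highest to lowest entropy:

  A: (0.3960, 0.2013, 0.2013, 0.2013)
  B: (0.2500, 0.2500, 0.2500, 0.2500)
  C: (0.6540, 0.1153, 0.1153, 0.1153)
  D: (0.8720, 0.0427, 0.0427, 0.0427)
B > A > C > D

Key insight: Entropy is maximized by uniform distributions and minimized by concentrated distributions.

Entropies:
  H(A) = 1.9259 bits
  H(B) = 2.0000 bits
  H(C) = 1.4788 bits
  H(D) = 0.7548 bits

Ranking: B > A > C > D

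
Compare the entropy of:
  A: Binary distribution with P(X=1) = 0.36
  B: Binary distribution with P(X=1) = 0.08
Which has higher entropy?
A

For binary distributions, entropy is maximized at p=0.5 and decreases as p moves toward 0 or 1.

H(A) = H(0.36) = 0.9427 bits
H(B) = H(0.08) = 0.4022 bits

Distribution A (p=0.36) is closer to uniform (p=0.5), so it has higher entropy.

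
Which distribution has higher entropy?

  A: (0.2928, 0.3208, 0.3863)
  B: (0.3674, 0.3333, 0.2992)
B

Both distributions are close to uniform, making this a harder comparison.

H(A) = 1.5751 bits
H(B) = 1.5799 bits

The distribution closer to uniform has higher entropy.
Answer: B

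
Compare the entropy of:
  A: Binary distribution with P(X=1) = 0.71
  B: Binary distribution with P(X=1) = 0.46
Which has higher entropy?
B

For binary distributions, entropy is maximized at p=0.5 and decreases as p moves toward 0 or 1.

H(A) = H(0.71) = 0.8687 bits
H(B) = H(0.46) = 0.9954 bits

Distribution B (p=0.46) is closer to uniform (p=0.5), so it has higher entropy.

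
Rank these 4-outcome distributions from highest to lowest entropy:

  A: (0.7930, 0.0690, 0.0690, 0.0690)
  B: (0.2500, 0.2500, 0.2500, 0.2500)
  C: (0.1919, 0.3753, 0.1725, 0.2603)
B > C > A

Key insight: Entropy is maximized by uniform distributions and minimized by concentrated distributions.

- Uniform distributions have maximum entropy log₂(4) = 2.0000 bits
- The more "peaked" or concentrated a distribution, the lower its entropy

Entropies:
  H(A) = 1.0638 bits
  H(B) = 2.0000 bits
  H(C) = 1.9305 bits

Ranking: B > C > A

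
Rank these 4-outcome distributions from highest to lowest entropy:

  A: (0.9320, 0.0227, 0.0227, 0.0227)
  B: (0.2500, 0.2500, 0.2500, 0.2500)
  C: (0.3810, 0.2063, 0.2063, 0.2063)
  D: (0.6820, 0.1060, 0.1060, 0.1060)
B > C > D > A

Key insight: Entropy is maximized by uniform distributions and minimized by concentrated distributions.

Entropies:
  H(A) = 0.4662 bits
  H(B) = 2.0000 bits
  H(C) = 1.9398 bits
  H(D) = 1.4062 bits

Ranking: B > C > D > A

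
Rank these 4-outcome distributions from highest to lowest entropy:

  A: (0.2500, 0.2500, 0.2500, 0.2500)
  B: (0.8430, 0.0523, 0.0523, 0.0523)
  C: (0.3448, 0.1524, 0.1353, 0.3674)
A > C > B

Key insight: Entropy is maximized by uniform distributions and minimized by concentrated distributions.

- Uniform distributions have maximum entropy log₂(4) = 2.0000 bits
- The more "peaked" or concentrated a distribution, the lower its entropy

Entropies:
  H(A) = 2.0000 bits
  H(B) = 0.8759 bits
  H(C) = 1.8646 bits

Ranking: A > C > B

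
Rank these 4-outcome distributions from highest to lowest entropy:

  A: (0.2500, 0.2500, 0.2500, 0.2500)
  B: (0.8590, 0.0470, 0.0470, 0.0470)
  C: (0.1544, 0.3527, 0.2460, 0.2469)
A > C > B

Key insight: Entropy is maximized by uniform distributions and minimized by concentrated distributions.

- Uniform distributions have maximum entropy log₂(4) = 2.0000 bits
- The more "peaked" or concentrated a distribution, the lower its entropy

Entropies:
  H(A) = 2.0000 bits
  H(B) = 0.8103 bits
  H(C) = 1.9424 bits

Ranking: A > C > B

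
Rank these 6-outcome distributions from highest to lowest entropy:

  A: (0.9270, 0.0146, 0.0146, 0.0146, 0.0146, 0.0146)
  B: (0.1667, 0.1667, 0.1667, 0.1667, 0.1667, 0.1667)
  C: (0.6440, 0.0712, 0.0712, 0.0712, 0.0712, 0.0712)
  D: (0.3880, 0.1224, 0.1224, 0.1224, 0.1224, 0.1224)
B > D > C > A

Key insight: Entropy is maximized by uniform distributions and minimized by concentrated distributions.

Entropies:
  H(A) = 0.5465 bits
  H(B) = 2.5850 bits
  H(C) = 1.7659 bits
  H(D) = 2.3845 bits

Ranking: B > D > C > A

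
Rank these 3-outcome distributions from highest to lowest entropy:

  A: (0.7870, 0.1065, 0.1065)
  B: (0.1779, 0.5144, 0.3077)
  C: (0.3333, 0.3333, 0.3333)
C > B > A

Key insight: Entropy is maximized by uniform distributions and minimized by concentrated distributions.

- Uniform distributions have maximum entropy log₂(3) = 1.5850 bits
- The more "peaked" or concentrated a distribution, the lower its entropy

Entropies:
  H(A) = 0.9602 bits
  H(B) = 1.4596 bits
  H(C) = 1.5850 bits

Ranking: C > B > A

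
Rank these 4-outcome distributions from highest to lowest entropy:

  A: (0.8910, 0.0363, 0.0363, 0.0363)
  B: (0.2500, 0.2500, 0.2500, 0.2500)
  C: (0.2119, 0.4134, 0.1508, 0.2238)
B > C > A

Key insight: Entropy is maximized by uniform distributions and minimized by concentrated distributions.

- Uniform distributions have maximum entropy log₂(4) = 2.0000 bits
- The more "peaked" or concentrated a distribution, the lower its entropy

Entropies:
  H(A) = 0.6697 bits
  H(B) = 2.0000 bits
  H(C) = 1.8962 bits

Ranking: B > C > A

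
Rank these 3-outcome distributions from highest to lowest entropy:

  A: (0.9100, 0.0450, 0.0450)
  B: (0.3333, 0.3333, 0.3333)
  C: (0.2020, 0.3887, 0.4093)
B > C > A

Key insight: Entropy is maximized by uniform distributions and minimized by concentrated distributions.

- Uniform distributions have maximum entropy log₂(3) = 1.5850 bits
- The more "peaked" or concentrated a distribution, the lower its entropy

Entropies:
  H(A) = 0.5265 bits
  H(B) = 1.5850 bits
  H(C) = 1.5235 bits

Ranking: B > C > A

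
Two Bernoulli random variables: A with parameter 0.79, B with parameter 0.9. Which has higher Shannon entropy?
A

For binary distributions, entropy is maximized at p=0.5 and decreases as p moves toward 0 or 1.

H(A) = H(0.79) = 0.7415 bits
H(B) = H(0.9) = 0.4690 bits

Distribution A (p=0.79) is closer to uniform (p=0.5), so it has higher entropy.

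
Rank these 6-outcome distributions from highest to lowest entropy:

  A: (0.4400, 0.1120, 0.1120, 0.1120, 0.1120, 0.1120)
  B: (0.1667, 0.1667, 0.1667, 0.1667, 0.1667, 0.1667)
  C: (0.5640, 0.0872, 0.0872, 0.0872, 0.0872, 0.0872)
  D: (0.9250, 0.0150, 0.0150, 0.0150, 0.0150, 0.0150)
B > A > C > D

Key insight: Entropy is maximized by uniform distributions and minimized by concentrated distributions.

Entropies:
  H(A) = 2.2899 bits
  H(B) = 2.5850 bits
  H(C) = 2.0005 bits
  H(D) = 0.5585 bits

Ranking: B > A > C > D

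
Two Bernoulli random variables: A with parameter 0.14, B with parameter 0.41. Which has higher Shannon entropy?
B

For binary distributions, entropy is maximized at p=0.5 and decreases as p moves toward 0 or 1.

H(A) = H(0.14) = 0.5842 bits
H(B) = H(0.41) = 0.9765 bits

Distribution B (p=0.41) is closer to uniform (p=0.5), so it has higher entropy.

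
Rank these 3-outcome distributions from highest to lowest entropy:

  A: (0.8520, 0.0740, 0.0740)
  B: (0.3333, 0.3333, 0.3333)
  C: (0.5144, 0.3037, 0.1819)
B > C > A

Key insight: Entropy is maximized by uniform distributions and minimized by concentrated distributions.

- Uniform distributions have maximum entropy log₂(3) = 1.5850 bits
- The more "peaked" or concentrated a distribution, the lower its entropy

Entropies:
  H(A) = 0.7528 bits
  H(B) = 1.5850 bits
  H(C) = 1.4627 bits

Ranking: B > C > A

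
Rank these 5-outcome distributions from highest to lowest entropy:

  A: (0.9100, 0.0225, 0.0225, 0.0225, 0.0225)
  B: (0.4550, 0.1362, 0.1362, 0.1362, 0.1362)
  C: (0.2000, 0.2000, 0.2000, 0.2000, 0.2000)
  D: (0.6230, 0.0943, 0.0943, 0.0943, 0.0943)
C > B > D > A

Key insight: Entropy is maximized by uniform distributions and minimized by concentrated distributions.

Entropies:
  H(A) = 0.6165 bits
  H(B) = 2.0841 bits
  H(C) = 2.3219 bits
  H(D) = 1.7099 bits

Ranking: C > B > D > A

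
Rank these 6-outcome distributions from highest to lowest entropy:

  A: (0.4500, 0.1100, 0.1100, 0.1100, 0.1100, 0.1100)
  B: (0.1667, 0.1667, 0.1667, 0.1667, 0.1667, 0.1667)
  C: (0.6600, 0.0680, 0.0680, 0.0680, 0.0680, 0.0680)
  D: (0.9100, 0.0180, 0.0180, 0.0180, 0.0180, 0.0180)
B > A > C > D

Key insight: Entropy is maximized by uniform distributions and minimized by concentrated distributions.

Entropies:
  H(A) = 2.2698 bits
  H(B) = 2.5850 bits
  H(C) = 1.7143 bits
  H(D) = 0.6454 bits

Ranking: B > A > C > D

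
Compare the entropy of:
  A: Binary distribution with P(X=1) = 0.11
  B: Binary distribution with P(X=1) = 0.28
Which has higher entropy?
B

For binary distributions, entropy is maximized at p=0.5 and decreases as p moves toward 0 or 1.

H(A) = H(0.11) = 0.4999 bits
H(B) = H(0.28) = 0.8555 bits

Distribution B (p=0.28) is closer to uniform (p=0.5), so it has higher entropy.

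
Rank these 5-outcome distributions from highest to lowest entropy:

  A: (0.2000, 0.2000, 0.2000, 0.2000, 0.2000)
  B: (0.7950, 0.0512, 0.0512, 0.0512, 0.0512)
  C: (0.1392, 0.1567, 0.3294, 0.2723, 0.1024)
A > C > B

Key insight: Entropy is maximized by uniform distributions and minimized by concentrated distributions.

- Uniform distributions have maximum entropy log₂(5) = 2.3219 bits
- The more "peaked" or concentrated a distribution, the lower its entropy

Entropies:
  H(A) = 2.3219 bits
  H(B) = 1.1418 bits
  H(C) = 2.1904 bits

Ranking: A > C > B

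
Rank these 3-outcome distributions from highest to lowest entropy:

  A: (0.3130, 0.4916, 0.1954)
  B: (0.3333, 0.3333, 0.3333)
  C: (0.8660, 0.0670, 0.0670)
B > A > C

Key insight: Entropy is maximized by uniform distributions and minimized by concentrated distributions.

- Uniform distributions have maximum entropy log₂(3) = 1.5850 bits
- The more "peaked" or concentrated a distribution, the lower its entropy

Entropies:
  H(A) = 1.4884 bits
  H(B) = 1.5850 bits
  H(C) = 0.7023 bits

Ranking: B > A > C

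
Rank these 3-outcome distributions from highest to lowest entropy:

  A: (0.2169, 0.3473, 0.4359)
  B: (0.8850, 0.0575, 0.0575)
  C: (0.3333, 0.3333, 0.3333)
C > A > B

Key insight: Entropy is maximized by uniform distributions and minimized by concentrated distributions.

- Uniform distributions have maximum entropy log₂(3) = 1.5850 bits
- The more "peaked" or concentrated a distribution, the lower its entropy

Entropies:
  H(A) = 1.5303 bits
  H(B) = 0.6298 bits
  H(C) = 1.5850 bits

Ranking: C > A > B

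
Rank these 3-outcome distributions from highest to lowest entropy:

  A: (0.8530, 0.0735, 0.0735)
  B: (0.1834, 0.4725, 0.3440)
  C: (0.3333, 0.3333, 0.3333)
C > B > A

Key insight: Entropy is maximized by uniform distributions and minimized by concentrated distributions.

- Uniform distributions have maximum entropy log₂(3) = 1.5850 bits
- The more "peaked" or concentrated a distribution, the lower its entropy

Entropies:
  H(A) = 0.7493 bits
  H(B) = 1.4895 bits
  H(C) = 1.5850 bits

Ranking: C > B > A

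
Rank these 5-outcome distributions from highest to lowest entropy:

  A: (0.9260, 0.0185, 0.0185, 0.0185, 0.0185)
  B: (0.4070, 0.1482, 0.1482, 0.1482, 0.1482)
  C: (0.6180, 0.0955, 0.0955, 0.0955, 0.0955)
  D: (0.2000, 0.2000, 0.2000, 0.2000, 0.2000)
D > B > C > A

Key insight: Entropy is maximized by uniform distributions and minimized by concentrated distributions.

Entropies:
  H(A) = 0.5287 bits
  H(B) = 2.1609 bits
  H(C) = 1.7234 bits
  H(D) = 2.3219 bits

Ranking: D > B > C > A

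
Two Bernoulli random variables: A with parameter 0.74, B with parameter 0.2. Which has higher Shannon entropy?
A

For binary distributions, entropy is maximized at p=0.5 and decreases as p moves toward 0 or 1.

H(A) = H(0.74) = 0.8267 bits
H(B) = H(0.2) = 0.7219 bits

Distribution A (p=0.74) is closer to uniform (p=0.5), so it has higher entropy.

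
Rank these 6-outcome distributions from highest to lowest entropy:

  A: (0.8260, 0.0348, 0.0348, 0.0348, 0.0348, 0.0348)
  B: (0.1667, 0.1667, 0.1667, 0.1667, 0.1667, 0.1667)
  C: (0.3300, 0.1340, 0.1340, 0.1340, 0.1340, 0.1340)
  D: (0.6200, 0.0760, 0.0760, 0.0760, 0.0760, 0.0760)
B > C > D > A

Key insight: Entropy is maximized by uniform distributions and minimized by concentrated distributions.

Entropies:
  H(A) = 1.0708 bits
  H(B) = 2.5850 bits
  H(C) = 2.4706 bits
  H(D) = 1.8404 bits

Ranking: B > C > D > A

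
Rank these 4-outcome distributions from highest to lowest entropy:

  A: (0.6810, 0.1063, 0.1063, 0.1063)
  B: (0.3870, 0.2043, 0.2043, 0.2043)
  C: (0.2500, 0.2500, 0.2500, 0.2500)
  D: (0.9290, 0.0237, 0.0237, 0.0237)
C > B > A > D

Key insight: Entropy is maximized by uniform distributions and minimized by concentrated distributions.

Entropies:
  H(A) = 1.4089 bits
  H(B) = 1.9344 bits
  H(C) = 2.0000 bits
  H(D) = 0.4822 bits

Ranking: C > B > A > D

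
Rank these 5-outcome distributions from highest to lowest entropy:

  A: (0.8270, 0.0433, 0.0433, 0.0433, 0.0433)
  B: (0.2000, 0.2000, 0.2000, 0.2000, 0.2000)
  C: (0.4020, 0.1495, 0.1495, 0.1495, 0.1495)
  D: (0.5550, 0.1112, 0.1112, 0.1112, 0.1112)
B > C > D > A

Key insight: Entropy is maximized by uniform distributions and minimized by concentrated distributions.

Entropies:
  H(A) = 1.0105 bits
  H(B) = 2.3219 bits
  H(C) = 2.1681 bits
  H(D) = 1.8813 bits

Ranking: B > C > D > A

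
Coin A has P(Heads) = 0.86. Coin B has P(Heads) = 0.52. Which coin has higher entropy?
B

For binary distributions, entropy is maximized at p=0.5 and decreases as p moves toward 0 or 1.

H(A) = H(0.86) = 0.5842 bits
H(B) = H(0.52) = 0.9988 bits

Distribution B (p=0.52) is closer to uniform (p=0.5), so it has higher entropy.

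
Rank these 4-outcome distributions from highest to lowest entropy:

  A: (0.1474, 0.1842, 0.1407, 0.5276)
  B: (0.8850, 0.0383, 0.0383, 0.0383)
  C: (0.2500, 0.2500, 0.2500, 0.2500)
C > A > B

Key insight: Entropy is maximized by uniform distributions and minimized by concentrated distributions.

- Uniform distributions have maximum entropy log₂(4) = 2.0000 bits
- The more "peaked" or concentrated a distribution, the lower its entropy

Entropies:
  H(A) = 1.7416 bits
  H(B) = 0.6971 bits
  H(C) = 2.0000 bits

Ranking: C > A > B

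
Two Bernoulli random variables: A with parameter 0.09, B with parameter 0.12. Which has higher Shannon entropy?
B

For binary distributions, entropy is maximized at p=0.5 and decreases as p moves toward 0 or 1.

H(A) = H(0.09) = 0.4365 bits
H(B) = H(0.12) = 0.5294 bits

Distribution B (p=0.12) is closer to uniform (p=0.5), so it has higher entropy.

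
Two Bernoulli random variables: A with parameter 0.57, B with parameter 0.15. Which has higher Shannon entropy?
A

For binary distributions, entropy is maximized at p=0.5 and decreases as p moves toward 0 or 1.

H(A) = H(0.57) = 0.9858 bits
H(B) = H(0.15) = 0.6098 bits

Distribution A (p=0.57) is closer to uniform (p=0.5), so it has higher entropy.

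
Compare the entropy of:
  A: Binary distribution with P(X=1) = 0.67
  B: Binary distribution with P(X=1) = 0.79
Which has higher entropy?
A

For binary distributions, entropy is maximized at p=0.5 and decreases as p moves toward 0 or 1.

H(A) = H(0.67) = 0.9149 bits
H(B) = H(0.79) = 0.7415 bits

Distribution A (p=0.67) is closer to uniform (p=0.5), so it has higher entropy.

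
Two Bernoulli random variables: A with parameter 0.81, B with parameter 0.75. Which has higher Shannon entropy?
B

For binary distributions, entropy is maximized at p=0.5 and decreases as p moves toward 0 or 1.

H(A) = H(0.81) = 0.7015 bits
H(B) = H(0.75) = 0.8113 bits

Distribution B (p=0.75) is closer to uniform (p=0.5), so it has higher entropy.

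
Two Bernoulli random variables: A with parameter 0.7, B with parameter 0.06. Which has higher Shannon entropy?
A

For binary distributions, entropy is maximized at p=0.5 and decreases as p moves toward 0 or 1.

H(A) = H(0.7) = 0.8813 bits
H(B) = H(0.06) = 0.3274 bits

Distribution A (p=0.7) is closer to uniform (p=0.5), so it has higher entropy.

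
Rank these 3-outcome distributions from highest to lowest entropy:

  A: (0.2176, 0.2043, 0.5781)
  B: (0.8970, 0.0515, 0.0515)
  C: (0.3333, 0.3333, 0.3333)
C > A > B

Key insight: Entropy is maximized by uniform distributions and minimized by concentrated distributions.

- Uniform distributions have maximum entropy log₂(3) = 1.5850 bits
- The more "peaked" or concentrated a distribution, the lower its entropy

Entropies:
  H(A) = 1.4040 bits
  H(B) = 0.5814 bits
  H(C) = 1.5850 bits

Ranking: C > A > B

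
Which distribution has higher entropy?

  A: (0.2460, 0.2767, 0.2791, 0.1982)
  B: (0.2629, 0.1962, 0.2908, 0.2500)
A

Both distributions are close to uniform, making this a harder comparison.

H(A) = 1.9873 bits
H(B) = 1.9859 bits

The distribution closer to uniform has higher entropy.
Answer: A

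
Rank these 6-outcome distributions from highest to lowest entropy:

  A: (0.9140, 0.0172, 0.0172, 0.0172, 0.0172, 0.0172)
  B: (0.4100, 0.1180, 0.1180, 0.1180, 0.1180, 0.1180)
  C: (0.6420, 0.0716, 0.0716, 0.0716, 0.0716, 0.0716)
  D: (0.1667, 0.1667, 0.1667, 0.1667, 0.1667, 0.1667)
D > B > C > A

Key insight: Entropy is maximized by uniform distributions and minimized by concentrated distributions.

Entropies:
  H(A) = 0.6227 bits
  H(B) = 2.3464 bits
  H(C) = 1.7723 bits
  H(D) = 2.5850 bits

Ranking: D > B > C > A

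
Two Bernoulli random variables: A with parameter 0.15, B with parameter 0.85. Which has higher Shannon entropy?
Equal

For binary distributions, entropy is maximized at p=0.5 and decreases as p moves toward 0 or 1.

H(A) = H(0.15) = 0.6098 bits
H(B) = H(0.85) = 0.6098 bits

Both distributions are equally far from uniform (|0.15-0.5| = |0.85-0.5|), so they have the same entropy.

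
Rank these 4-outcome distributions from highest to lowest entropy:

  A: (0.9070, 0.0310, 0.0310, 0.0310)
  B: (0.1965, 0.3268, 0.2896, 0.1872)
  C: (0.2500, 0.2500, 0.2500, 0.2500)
C > B > A

Key insight: Entropy is maximized by uniform distributions and minimized by concentrated distributions.

- Uniform distributions have maximum entropy log₂(4) = 2.0000 bits
- The more "peaked" or concentrated a distribution, the lower its entropy

Entropies:
  H(A) = 0.5938 bits
  H(B) = 1.9588 bits
  H(C) = 2.0000 bits

Ranking: C > B > A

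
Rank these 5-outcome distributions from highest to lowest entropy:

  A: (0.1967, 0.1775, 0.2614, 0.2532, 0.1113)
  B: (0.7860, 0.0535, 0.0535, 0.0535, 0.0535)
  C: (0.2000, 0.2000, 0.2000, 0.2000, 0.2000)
C > A > B

Key insight: Entropy is maximized by uniform distributions and minimized by concentrated distributions.

- Uniform distributions have maximum entropy log₂(5) = 2.3219 bits
- The more "peaked" or concentrated a distribution, the lower its entropy

Entropies:
  H(A) = 2.2644 bits
  H(B) = 1.1771 bits
  H(C) = 2.3219 bits

Ranking: C > A > B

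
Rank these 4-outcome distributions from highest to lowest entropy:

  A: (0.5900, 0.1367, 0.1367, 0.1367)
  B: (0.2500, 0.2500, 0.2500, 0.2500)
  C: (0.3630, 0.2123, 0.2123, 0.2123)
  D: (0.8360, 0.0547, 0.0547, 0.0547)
B > C > A > D

Key insight: Entropy is maximized by uniform distributions and minimized by concentrated distributions.

Entropies:
  H(A) = 1.6263 bits
  H(B) = 2.0000 bits
  H(C) = 1.9548 bits
  H(D) = 0.9037 bits

Ranking: B > C > A > D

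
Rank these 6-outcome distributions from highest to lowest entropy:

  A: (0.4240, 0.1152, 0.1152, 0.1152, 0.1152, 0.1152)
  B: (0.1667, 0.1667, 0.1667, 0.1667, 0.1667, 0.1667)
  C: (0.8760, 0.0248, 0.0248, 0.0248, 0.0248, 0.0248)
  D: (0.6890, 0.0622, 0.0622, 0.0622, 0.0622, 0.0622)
B > A > D > C

Key insight: Entropy is maximized by uniform distributions and minimized by concentrated distributions.

Entropies:
  H(A) = 2.3207 bits
  H(B) = 2.5850 bits
  H(C) = 0.8287 bits
  H(D) = 1.6164 bits

Ranking: B > A > D > C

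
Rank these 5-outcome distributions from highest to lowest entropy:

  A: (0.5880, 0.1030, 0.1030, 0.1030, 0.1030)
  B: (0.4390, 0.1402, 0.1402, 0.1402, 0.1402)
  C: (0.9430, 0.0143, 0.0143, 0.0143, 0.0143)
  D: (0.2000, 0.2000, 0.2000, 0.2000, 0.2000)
D > B > A > C

Key insight: Entropy is maximized by uniform distributions and minimized by concentrated distributions.

Entropies:
  H(A) = 1.8015 bits
  H(B) = 2.1112 bits
  H(C) = 0.4294 bits
  H(D) = 2.3219 bits

Ranking: D > B > A > C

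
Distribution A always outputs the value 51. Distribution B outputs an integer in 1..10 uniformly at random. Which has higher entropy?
B

A is deterministic, so H(A) = 0. B is uniform over 10 outcomes, so H(B) = log₂(10) = 3.322 bits. Any distribution with genuine randomness has higher entropy than a deterministic one.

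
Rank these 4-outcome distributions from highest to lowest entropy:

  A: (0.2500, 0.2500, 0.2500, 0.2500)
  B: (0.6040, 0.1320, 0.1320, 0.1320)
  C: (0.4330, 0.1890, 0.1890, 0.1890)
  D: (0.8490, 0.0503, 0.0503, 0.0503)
A > C > B > D

Key insight: Entropy is maximized by uniform distributions and minimized by concentrated distributions.

Entropies:
  H(A) = 2.0000 bits
  H(B) = 1.5962 bits
  H(C) = 1.8857 bits
  H(D) = 0.8517 bits

Ranking: A > C > B > D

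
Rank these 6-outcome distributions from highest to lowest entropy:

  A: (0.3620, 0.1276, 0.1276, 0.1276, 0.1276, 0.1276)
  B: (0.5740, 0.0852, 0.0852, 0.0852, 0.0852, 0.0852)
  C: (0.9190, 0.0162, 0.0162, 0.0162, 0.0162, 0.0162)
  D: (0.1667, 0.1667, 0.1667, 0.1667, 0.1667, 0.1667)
D > A > B > C

Key insight: Entropy is maximized by uniform distributions and minimized by concentrated distributions.

Entropies:
  H(A) = 2.4257 bits
  H(B) = 1.9733 bits
  H(C) = 0.5938 bits
  H(D) = 2.5850 bits

Ranking: D > A > B > C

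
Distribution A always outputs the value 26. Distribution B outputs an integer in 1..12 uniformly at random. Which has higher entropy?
B

A is deterministic, so H(A) = 0. B is uniform over 12 outcomes, so H(B) = log₂(12) = 3.585 bits. Any distribution with genuine randomness has higher entropy than a deterministic one.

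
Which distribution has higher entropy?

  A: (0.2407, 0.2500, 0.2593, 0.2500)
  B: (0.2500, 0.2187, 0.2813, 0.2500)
A

Both distributions are close to uniform, making this a harder comparison.

H(A) = 1.9995 bits
H(B) = 1.9943 bits

The distribution closer to uniform has higher entropy.
Answer: A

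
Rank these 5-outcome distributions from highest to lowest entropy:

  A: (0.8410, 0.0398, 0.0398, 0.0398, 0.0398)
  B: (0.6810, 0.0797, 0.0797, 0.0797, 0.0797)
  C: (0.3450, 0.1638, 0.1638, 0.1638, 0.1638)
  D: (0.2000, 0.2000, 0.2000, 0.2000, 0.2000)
D > C > B > A

Key insight: Entropy is maximized by uniform distributions and minimized by concentrated distributions.

Entropies:
  H(A) = 0.9499 bits
  H(B) = 1.5413 bits
  H(C) = 2.2395 bits
  H(D) = 2.3219 bits

Ranking: D > C > B > A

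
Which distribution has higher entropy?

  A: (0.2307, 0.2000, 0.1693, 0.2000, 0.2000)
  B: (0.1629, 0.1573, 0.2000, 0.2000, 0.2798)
A

Both distributions are close to uniform, making this a harder comparison.

H(A) = 2.3151 bits
H(B) = 2.2891 bits

The distribution closer to uniform has higher entropy.
Answer: A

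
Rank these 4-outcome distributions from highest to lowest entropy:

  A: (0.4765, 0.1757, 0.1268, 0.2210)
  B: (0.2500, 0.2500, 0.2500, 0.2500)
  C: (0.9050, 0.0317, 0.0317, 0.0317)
B > A > C

Key insight: Entropy is maximized by uniform distributions and minimized by concentrated distributions.

- Uniform distributions have maximum entropy log₂(4) = 2.0000 bits
- The more "peaked" or concentrated a distribution, the lower its entropy

Entropies:
  H(A) = 1.8095 bits
  H(B) = 2.0000 bits
  H(C) = 0.6035 bits

Ranking: B > A > C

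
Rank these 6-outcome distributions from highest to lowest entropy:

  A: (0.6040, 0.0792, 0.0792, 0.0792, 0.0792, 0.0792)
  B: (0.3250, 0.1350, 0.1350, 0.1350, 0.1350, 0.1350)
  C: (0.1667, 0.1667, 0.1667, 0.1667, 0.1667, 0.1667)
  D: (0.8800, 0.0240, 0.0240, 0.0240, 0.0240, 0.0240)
C > B > A > D

Key insight: Entropy is maximized by uniform distributions and minimized by concentrated distributions.

Entropies:
  H(A) = 1.8880 bits
  H(B) = 2.4770 bits
  H(C) = 2.5850 bits
  H(D) = 0.8080 bits

Ranking: C > B > A > D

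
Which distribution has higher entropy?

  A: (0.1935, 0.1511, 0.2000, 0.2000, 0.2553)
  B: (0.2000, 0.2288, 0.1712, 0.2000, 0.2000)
B

Both distributions are close to uniform, making this a harder comparison.

H(A) = 2.3022 bits
H(B) = 2.3159 bits

The distribution closer to uniform has higher entropy.
Answer: B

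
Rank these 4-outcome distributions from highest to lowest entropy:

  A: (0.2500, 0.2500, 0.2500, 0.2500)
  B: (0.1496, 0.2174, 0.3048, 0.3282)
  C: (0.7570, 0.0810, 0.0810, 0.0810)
A > B > C

Key insight: Entropy is maximized by uniform distributions and minimized by concentrated distributions.

- Uniform distributions have maximum entropy log₂(4) = 2.0000 bits
- The more "peaked" or concentrated a distribution, the lower its entropy

Entropies:
  H(A) = 2.0000 bits
  H(B) = 1.9386 bits
  H(C) = 1.1851 bits

Ranking: A > B > C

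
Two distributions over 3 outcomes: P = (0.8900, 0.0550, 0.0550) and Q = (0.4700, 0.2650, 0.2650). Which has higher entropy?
Q

P is highly concentrated on one outcome (89%), making it nearly deterministic. Q spreads its mass more evenly (max 47%). The more spread-out distribution has higher entropy: H(P) ≈ 0.610 bits, H(Q) ≈ 1.527 bits.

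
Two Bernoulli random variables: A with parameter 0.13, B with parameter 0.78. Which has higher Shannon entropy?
B

For binary distributions, entropy is maximized at p=0.5 and decreases as p moves toward 0 or 1.

H(A) = H(0.13) = 0.5574 bits
H(B) = H(0.78) = 0.7602 bits

Distribution B (p=0.78) is closer to uniform (p=0.5), so it has higher entropy.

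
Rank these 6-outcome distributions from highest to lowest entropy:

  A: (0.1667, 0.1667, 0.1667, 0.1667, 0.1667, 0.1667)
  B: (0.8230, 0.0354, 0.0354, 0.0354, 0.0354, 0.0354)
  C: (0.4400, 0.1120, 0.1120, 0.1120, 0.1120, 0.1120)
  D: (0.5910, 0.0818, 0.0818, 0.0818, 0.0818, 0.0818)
A > C > D > B

Key insight: Entropy is maximized by uniform distributions and minimized by concentrated distributions.

Entropies:
  H(A) = 2.5850 bits
  H(B) = 1.0845 bits
  H(C) = 2.2899 bits
  H(D) = 1.9256 bits

Ranking: A > C > D > B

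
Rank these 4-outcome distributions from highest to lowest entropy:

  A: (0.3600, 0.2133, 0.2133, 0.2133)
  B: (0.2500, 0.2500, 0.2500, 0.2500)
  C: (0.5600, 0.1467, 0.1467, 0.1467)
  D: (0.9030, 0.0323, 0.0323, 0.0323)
B > A > C > D

Key insight: Entropy is maximized by uniform distributions and minimized by concentrated distributions.

Entropies:
  H(A) = 1.9571 bits
  H(B) = 2.0000 bits
  H(C) = 1.6870 bits
  H(D) = 0.6132 bits

Ranking: B > A > C > D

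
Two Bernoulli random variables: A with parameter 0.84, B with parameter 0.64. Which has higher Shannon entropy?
B

For binary distributions, entropy is maximized at p=0.5 and decreases as p moves toward 0 or 1.

H(A) = H(0.84) = 0.6343 bits
H(B) = H(0.64) = 0.9427 bits

Distribution B (p=0.64) is closer to uniform (p=0.5), so it has higher entropy.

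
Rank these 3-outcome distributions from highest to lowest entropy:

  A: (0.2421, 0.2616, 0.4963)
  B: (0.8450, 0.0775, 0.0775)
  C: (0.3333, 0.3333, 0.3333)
C > A > B

Key insight: Entropy is maximized by uniform distributions and minimized by concentrated distributions.

- Uniform distributions have maximum entropy log₂(3) = 1.5850 bits
- The more "peaked" or concentrated a distribution, the lower its entropy

Entropies:
  H(A) = 1.5032 bits
  H(B) = 0.7772 bits
  H(C) = 1.5850 bits

Ranking: C > A > B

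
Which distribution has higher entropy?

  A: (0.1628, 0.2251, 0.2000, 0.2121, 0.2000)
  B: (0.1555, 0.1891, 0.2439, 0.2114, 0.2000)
A

Both distributions are close to uniform, making this a harder comparison.

H(A) = 2.3139 bits
H(B) = 2.3068 bits

The distribution closer to uniform has higher entropy.
Answer: A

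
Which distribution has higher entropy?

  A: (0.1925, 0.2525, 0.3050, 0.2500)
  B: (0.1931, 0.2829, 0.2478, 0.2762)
B

Both distributions are close to uniform, making this a harder comparison.

H(A) = 1.9815 bits
H(B) = 1.9850 bits

The distribution closer to uniform has higher entropy.
Answer: B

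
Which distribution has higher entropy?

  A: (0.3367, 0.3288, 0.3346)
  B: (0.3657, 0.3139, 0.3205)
A

Both distributions are close to uniform, making this a harder comparison.

H(A) = 1.5849 bits
H(B) = 1.5816 bits

The distribution closer to uniform has higher entropy.
Answer: A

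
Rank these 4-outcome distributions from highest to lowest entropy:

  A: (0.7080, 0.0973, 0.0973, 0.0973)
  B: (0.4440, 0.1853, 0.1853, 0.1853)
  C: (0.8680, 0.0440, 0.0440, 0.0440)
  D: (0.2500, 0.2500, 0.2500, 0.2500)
D > B > A > C

Key insight: Entropy is maximized by uniform distributions and minimized by concentrated distributions.

Entropies:
  H(A) = 1.3341 bits
  H(B) = 1.8722 bits
  H(C) = 0.7721 bits
  H(D) = 2.0000 bits

Ranking: D > B > A > C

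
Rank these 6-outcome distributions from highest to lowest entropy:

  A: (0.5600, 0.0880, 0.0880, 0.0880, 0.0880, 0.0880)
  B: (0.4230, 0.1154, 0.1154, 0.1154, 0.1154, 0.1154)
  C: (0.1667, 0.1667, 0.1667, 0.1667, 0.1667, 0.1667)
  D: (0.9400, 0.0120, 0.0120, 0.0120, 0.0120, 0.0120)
C > B > A > D

Key insight: Entropy is maximized by uniform distributions and minimized by concentrated distributions.

Entropies:
  H(A) = 2.0112 bits
  H(B) = 2.3226 bits
  H(C) = 2.5850 bits
  H(D) = 0.4668 bits

Ranking: C > B > A > D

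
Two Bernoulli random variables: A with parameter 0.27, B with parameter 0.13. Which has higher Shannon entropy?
A

For binary distributions, entropy is maximized at p=0.5 and decreases as p moves toward 0 or 1.

H(A) = H(0.27) = 0.8415 bits
H(B) = H(0.13) = 0.5574 bits

Distribution A (p=0.27) is closer to uniform (p=0.5), so it has higher entropy.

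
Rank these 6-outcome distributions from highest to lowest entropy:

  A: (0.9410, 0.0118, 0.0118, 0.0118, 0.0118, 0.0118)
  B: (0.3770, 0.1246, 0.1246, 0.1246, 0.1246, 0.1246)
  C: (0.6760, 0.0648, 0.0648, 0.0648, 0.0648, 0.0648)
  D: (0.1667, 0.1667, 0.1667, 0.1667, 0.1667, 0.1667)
D > B > C > A

Key insight: Entropy is maximized by uniform distributions and minimized by concentrated distributions.

Entropies:
  H(A) = 0.4605 bits
  H(B) = 2.4025 bits
  H(C) = 1.6610 bits
  H(D) = 2.5850 bits

Ranking: D > B > C > A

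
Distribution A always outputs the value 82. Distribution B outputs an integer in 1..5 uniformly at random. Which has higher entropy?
B

A is deterministic, so H(A) = 0. B is uniform over 5 outcomes, so H(B) = log₂(5) = 2.322 bits. Any distribution with genuine randomness has higher entropy than a deterministic one.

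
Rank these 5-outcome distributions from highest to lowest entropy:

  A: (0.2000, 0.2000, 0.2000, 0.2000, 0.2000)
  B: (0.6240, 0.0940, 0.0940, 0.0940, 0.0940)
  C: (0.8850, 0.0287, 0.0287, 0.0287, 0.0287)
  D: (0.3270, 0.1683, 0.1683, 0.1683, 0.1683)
A > D > B > C

Key insight: Entropy is maximized by uniform distributions and minimized by concentrated distributions.

Entropies:
  H(A) = 2.3219 bits
  H(B) = 1.7072 bits
  H(C) = 0.7448 bits
  H(D) = 2.2578 bits

Ranking: A > D > B > C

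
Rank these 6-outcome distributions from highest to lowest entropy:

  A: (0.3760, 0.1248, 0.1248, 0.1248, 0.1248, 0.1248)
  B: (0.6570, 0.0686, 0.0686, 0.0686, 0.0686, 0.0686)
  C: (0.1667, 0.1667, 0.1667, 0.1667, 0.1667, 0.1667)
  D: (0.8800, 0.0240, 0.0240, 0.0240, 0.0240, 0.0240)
C > A > B > D

Key insight: Entropy is maximized by uniform distributions and minimized by concentrated distributions.

Entropies:
  H(A) = 2.4041 bits
  H(B) = 1.7241 bits
  H(C) = 2.5850 bits
  H(D) = 0.8080 bits

Ranking: C > A > B > D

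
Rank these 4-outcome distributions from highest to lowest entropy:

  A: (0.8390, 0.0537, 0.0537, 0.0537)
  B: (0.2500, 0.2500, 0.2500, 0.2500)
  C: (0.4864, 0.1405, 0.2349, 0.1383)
B > C > A

Key insight: Entropy is maximized by uniform distributions and minimized by concentrated distributions.

- Uniform distributions have maximum entropy log₂(4) = 2.0000 bits
- The more "peaked" or concentrated a distribution, the lower its entropy

Entropies:
  H(A) = 0.8919 bits
  H(B) = 2.0000 bits
  H(C) = 1.7891 bits

Ranking: B > C > A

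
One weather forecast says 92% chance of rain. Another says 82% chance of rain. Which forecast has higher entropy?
82% forecast

Treat each forecast as a Bernoulli distribution. Binary entropy is maximized at p=0.5 and falls off symmetrically toward 0 or 1. The 82% forecast is closer to 50%, so it is more uncertain. H(92%) ≈ 0.402 bits, H(82%) ≈ 0.680 bits.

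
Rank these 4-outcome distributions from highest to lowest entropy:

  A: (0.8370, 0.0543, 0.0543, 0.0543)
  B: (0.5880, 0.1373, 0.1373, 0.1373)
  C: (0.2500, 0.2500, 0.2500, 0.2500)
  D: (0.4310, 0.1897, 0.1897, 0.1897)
C > D > B > A

Key insight: Entropy is maximized by uniform distributions and minimized by concentrated distributions.

Entropies:
  H(A) = 0.8998 bits
  H(B) = 1.6305 bits
  H(C) = 2.0000 bits
  H(D) = 1.8881 bits

Ranking: C > D > B > A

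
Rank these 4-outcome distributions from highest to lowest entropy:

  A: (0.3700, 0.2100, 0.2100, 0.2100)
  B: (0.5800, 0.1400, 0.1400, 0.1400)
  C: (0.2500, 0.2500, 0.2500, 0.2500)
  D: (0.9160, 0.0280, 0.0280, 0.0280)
C > A > B > D

Key insight: Entropy is maximized by uniform distributions and minimized by concentrated distributions.

Entropies:
  H(A) = 1.9492 bits
  H(B) = 1.6471 bits
  H(C) = 2.0000 bits
  H(D) = 0.5493 bits

Ranking: C > A > B > D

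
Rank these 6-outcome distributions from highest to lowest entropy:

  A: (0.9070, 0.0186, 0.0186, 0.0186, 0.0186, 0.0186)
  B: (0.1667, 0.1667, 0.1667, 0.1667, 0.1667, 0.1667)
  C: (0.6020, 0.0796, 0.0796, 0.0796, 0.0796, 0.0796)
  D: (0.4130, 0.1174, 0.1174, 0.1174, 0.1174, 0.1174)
B > D > C > A

Key insight: Entropy is maximized by uniform distributions and minimized by concentrated distributions.

Entropies:
  H(A) = 0.6623 bits
  H(B) = 2.5850 bits
  H(C) = 1.8939 bits
  H(D) = 2.3410 bits

Ranking: B > D > C > A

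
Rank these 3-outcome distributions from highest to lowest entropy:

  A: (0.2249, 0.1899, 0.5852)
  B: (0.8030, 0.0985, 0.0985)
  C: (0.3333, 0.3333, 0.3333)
C > A > B

Key insight: Entropy is maximized by uniform distributions and minimized by concentrated distributions.

- Uniform distributions have maximum entropy log₂(3) = 1.5850 bits
- The more "peaked" or concentrated a distribution, the lower its entropy

Entropies:
  H(A) = 1.3917 bits
  H(B) = 0.9129 bits
  H(C) = 1.5850 bits

Ranking: C > A > B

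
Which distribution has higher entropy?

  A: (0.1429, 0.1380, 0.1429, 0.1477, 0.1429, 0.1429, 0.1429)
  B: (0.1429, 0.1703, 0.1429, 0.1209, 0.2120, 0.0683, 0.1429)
A

Both distributions are close to uniform, making this a harder comparison.

H(A) = 2.8071 bits
H(B) = 2.7453 bits

The distribution closer to uniform has higher entropy.
Answer: A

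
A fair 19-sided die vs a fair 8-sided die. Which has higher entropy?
19-sided die

Both are uniform distributions; for uniform over n outcomes, H = log₂(n). H(19-sided) = log₂(19) = 4.248 bits and H(8-sided) = log₂(8) = 3.000 bits. More outcomes in a uniform distribution means higher entropy.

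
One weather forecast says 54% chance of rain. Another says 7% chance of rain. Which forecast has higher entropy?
54% forecast

Treat each forecast as a Bernoulli distribution. Binary entropy is maximized at p=0.5 and falls off symmetrically toward 0 or 1. The 54% forecast is closer to 50%, so it is more uncertain. H(54%) ≈ 0.995 bits, H(7%) ≈ 0.366 bits.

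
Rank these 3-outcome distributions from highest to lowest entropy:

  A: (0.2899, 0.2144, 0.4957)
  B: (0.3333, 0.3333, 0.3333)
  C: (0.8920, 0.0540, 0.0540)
B > A > C

Key insight: Entropy is maximized by uniform distributions and minimized by concentrated distributions.

- Uniform distributions have maximum entropy log₂(3) = 1.5850 bits
- The more "peaked" or concentrated a distribution, the lower its entropy

Entropies:
  H(A) = 1.4961 bits
  H(B) = 1.5850 bits
  H(C) = 0.6019 bits

Ranking: B > A > C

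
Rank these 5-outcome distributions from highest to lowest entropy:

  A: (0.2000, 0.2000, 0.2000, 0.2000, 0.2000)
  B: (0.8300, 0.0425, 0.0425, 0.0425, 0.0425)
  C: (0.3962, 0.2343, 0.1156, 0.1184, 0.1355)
A > C > B

Key insight: Entropy is maximized by uniform distributions and minimized by concentrated distributions.

- Uniform distributions have maximum entropy log₂(5) = 2.3219 bits
- The more "peaked" or concentrated a distribution, the lower its entropy

Entropies:
  H(A) = 2.3219 bits
  H(B) = 0.9977 bits
  H(C) = 2.1347 bits

Ranking: A > C > B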